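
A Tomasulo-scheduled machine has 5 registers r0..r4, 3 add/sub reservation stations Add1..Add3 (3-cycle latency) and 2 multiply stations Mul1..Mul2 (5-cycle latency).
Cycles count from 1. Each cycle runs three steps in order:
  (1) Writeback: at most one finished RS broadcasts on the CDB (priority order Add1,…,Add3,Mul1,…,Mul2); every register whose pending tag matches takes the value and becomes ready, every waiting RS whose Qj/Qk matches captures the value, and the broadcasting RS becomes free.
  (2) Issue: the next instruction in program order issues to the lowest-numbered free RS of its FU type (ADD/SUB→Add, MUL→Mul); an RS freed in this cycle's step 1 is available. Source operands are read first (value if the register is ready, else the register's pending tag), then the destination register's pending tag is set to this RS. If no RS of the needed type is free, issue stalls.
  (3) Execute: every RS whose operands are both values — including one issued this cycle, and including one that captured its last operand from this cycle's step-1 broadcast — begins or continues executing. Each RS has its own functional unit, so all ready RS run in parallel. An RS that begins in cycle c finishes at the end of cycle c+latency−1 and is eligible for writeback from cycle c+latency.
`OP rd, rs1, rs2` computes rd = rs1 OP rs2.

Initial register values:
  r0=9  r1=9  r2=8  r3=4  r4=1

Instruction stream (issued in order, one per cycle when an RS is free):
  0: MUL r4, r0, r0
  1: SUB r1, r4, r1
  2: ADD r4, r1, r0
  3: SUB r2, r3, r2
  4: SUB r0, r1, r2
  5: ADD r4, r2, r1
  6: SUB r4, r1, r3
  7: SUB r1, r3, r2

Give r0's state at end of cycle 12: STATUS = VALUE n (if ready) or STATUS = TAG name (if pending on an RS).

STATUS = TAG Add3

cycle 1: issue MUL r4<-Mul1 // r0:9,r1:9,r2:8,r3:4,r4:Mul1
cycle 2: issue SUB r1<-Add1 // r0:9,r1:Add1,r2:8,r3:4,r4:Mul1
cycle 3: issue ADD r4<-Add2 // r0:9,r1:Add1,r2:8,r3:4,r4:Add2
cycle 4: issue SUB r2<-Add3 // r0:9,r1:Add1,r2:Add3,r3:4,r4:Add2
cycle 5: stall // r0:9,r1:Add1,r2:Add3,r3:4,r4:Add2
cycle 6: CDB Mul1=81; stall // r0:9,r1:Add1,r2:Add3,r3:4,r4:Add2
cycle 7: CDB Add3=-4; issue SUB r0<-Add3 // r0:Add3,r1:Add1,r2:-4,r3:4,r4:Add2
cycle 8: stall // r0:Add3,r1:Add1,r2:-4,r3:4,r4:Add2
cycle 9: CDB Add1=72; issue ADD r4<-Add1 // r0:Add3,r1:72,r2:-4,r3:4,r4:Add1
cycle 10: stall // r0:Add3,r1:72,r2:-4,r3:4,r4:Add1
cycle 11: stall // r0:Add3,r1:72,r2:-4,r3:4,r4:Add1
cycle 12: CDB Add1=68; issue SUB r4<-Add1 // r0:Add3,r1:72,r2:-4,r3:4,r4:Add1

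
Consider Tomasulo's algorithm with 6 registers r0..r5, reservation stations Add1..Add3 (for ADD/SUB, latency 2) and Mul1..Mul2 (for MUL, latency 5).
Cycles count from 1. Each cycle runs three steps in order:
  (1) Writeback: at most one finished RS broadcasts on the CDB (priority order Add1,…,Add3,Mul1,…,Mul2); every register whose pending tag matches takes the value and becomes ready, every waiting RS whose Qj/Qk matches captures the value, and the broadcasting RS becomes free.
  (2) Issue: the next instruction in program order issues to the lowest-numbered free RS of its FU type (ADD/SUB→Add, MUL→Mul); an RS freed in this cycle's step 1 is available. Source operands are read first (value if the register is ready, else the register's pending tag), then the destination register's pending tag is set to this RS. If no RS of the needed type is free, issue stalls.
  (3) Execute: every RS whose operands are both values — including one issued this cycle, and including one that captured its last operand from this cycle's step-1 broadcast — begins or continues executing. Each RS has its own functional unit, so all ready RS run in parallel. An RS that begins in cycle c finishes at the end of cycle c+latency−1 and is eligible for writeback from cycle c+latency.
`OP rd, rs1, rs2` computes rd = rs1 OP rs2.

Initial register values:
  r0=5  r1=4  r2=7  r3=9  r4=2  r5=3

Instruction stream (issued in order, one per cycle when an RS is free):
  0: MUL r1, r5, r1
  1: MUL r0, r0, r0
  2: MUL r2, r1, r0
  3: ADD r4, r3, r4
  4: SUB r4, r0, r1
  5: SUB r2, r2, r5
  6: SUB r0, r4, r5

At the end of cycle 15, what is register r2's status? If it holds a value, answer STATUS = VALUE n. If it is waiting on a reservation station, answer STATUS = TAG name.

STATUS = VALUE 297

cycle 1: issue MUL r1<-Mul1 // r0:5,r1:Mul1,r2:7,r3:9,r4:2,r5:3
cycle 2: issue MUL r0<-Mul2 // r0:Mul2,r1:Mul1,r2:7,r3:9,r4:2,r5:3
cycle 3: stall // r0:Mul2,r1:Mul1,r2:7,r3:9,r4:2,r5:3
cycle 4: stall // r0:Mul2,r1:Mul1,r2:7,r3:9,r4:2,r5:3
cycle 5: stall // r0:Mul2,r1:Mul1,r2:7,r3:9,r4:2,r5:3
cycle 6: CDB Mul1=12; issue MUL r2<-Mul1 // r0:Mul2,r1:12,r2:Mul1,r3:9,r4:2,r5:3
cycle 7: CDB Mul2=25; issue ADD r4<-Add1 // r0:25,r1:12,r2:Mul1,r3:9,r4:Add1,r5:3
cycle 8: issue SUB r4<-Add2 // r0:25,r1:12,r2:Mul1,r3:9,r4:Add2,r5:3
cycle 9: CDB Add1=11; issue SUB r2<-Add1 // r0:25,r1:12,r2:Add1,r3:9,r4:Add2,r5:3
cycle 10: CDB Add2=13; issue SUB r0<-Add2 // r0:Add2,r1:12,r2:Add1,r3:9,r4:13,r5:3
cycle 11: - // r0:Add2,r1:12,r2:Add1,r3:9,r4:13,r5:3
cycle 12: CDB Add2=10 // r0:10,r1:12,r2:Add1,r3:9,r4:13,r5:3
cycle 13: CDB Mul1=300 // r0:10,r1:12,r2:Add1,r3:9,r4:13,r5:3
cycle 14: - // r0:10,r1:12,r2:Add1,r3:9,r4:13,r5:3
cycle 15: CDB Add1=297 // r0:10,r1:12,r2:297,r3:9,r4:13,r5:3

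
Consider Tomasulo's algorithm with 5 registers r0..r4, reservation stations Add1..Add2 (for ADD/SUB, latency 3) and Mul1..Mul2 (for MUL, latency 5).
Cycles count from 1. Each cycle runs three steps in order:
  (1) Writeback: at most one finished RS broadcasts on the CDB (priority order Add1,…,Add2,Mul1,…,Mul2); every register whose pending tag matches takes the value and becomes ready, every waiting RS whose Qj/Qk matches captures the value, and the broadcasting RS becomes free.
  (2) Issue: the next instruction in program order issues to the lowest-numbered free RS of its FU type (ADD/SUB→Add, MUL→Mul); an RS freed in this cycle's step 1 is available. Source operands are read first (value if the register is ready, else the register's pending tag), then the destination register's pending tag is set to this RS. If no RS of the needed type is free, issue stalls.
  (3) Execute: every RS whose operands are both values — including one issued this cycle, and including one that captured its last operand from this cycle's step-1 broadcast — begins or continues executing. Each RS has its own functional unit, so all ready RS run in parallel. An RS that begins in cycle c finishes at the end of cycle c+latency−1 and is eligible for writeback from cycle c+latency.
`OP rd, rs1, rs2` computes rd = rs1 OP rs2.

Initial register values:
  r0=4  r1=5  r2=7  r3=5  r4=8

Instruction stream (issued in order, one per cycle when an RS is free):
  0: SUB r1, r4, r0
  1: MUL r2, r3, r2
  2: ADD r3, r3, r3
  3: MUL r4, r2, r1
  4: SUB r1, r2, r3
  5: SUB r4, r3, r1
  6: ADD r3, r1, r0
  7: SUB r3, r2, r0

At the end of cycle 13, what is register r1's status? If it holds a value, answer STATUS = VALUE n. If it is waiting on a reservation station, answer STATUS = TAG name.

  c1: issue SUB r1<-Add1  regs: r0:4,r1:Add1,r2:7,r3:5,r4:8
  c2: issue MUL r2<-Mul1  regs: r0:4,r1:Add1,r2:Mul1,r3:5,r4:8
  c3: issue ADD r3<-Add2  regs: r0:4,r1:Add1,r2:Mul1,r3:Add2,r4:8
  c4: CDB Add1=4; issue MUL r4<-Mul2  regs: r0:4,r1:4,r2:Mul1,r3:Add2,r4:Mul2
  c5: issue SUB r1<-Add1  regs: r0:4,r1:Add1,r2:Mul1,r3:Add2,r4:Mul2
  c6: CDB Add2=10; issue SUB r4<-Add2  regs: r0:4,r1:Add1,r2:Mul1,r3:10,r4:Add2
  c7: CDB Mul1=35; stall  regs: r0:4,r1:Add1,r2:35,r3:10,r4:Add2
  c8: stall  regs: r0:4,r1:Add1,r2:35,r3:10,r4:Add2
  c9: stall  regs: r0:4,r1:Add1,r2:35,r3:10,r4:Add2
  c10: CDB Add1=25; issue ADD r3<-Add1  regs: r0:4,r1:25,r2:35,r3:Add1,r4:Add2
  c11: stall  regs: r0:4,r1:25,r2:35,r3:Add1,r4:Add2
  c12: CDB Mul2=140; stall  regs: r0:4,r1:25,r2:35,r3:Add1,r4:Add2
  c13: CDB Add1=29; issue SUB r3<-Add1  regs: r0:4,r1:25,r2:35,r3:Add1,r4:Add2

STATUS = VALUE 25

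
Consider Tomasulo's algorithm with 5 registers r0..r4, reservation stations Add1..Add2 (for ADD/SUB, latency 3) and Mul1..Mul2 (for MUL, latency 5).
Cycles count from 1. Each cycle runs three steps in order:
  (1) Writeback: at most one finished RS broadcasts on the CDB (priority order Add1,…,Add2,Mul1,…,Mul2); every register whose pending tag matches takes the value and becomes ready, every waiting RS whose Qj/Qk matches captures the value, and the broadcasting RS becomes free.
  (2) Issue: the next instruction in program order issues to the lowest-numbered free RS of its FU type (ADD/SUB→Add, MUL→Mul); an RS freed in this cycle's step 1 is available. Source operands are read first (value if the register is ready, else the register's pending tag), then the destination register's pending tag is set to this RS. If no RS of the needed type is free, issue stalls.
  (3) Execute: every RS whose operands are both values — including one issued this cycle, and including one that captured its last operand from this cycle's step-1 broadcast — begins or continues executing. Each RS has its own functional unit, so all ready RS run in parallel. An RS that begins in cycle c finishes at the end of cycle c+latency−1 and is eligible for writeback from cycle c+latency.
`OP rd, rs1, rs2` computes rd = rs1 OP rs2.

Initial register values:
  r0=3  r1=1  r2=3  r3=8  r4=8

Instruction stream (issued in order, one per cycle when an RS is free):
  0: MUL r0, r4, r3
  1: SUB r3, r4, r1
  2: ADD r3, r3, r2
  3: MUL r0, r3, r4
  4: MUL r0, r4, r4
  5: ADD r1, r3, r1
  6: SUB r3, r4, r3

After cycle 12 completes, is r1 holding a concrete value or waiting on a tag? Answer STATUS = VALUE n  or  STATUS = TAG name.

STATUS = VALUE 11

c1: issue MUL r0<-Mul1 | r0:Mul1,r1:1,r2:3,r3:8,r4:8
c2: issue SUB r3<-Add1 | r0:Mul1,r1:1,r2:3,r3:Add1,r4:8
c3: issue ADD r3<-Add2 | r0:Mul1,r1:1,r2:3,r3:Add2,r4:8
c4: issue MUL r0<-Mul2 | r0:Mul2,r1:1,r2:3,r3:Add2,r4:8
c5: CDB Add1=7; stall | r0:Mul2,r1:1,r2:3,r3:Add2,r4:8
c6: CDB Mul1=64; issue MUL r0<-Mul1 | r0:Mul1,r1:1,r2:3,r3:Add2,r4:8
c7: issue ADD r1<-Add1 | r0:Mul1,r1:Add1,r2:3,r3:Add2,r4:8
c8: CDB Add2=10; issue SUB r3<-Add2 | r0:Mul1,r1:Add1,r2:3,r3:Add2,r4:8
c9: - | r0:Mul1,r1:Add1,r2:3,r3:Add2,r4:8
c10: - | r0:Mul1,r1:Add1,r2:3,r3:Add2,r4:8
c11: CDB Add1=11 | r0:Mul1,r1:11,r2:3,r3:Add2,r4:8
c12: CDB Add2=-2 | r0:Mul1,r1:11,r2:3,r3:-2,r4:8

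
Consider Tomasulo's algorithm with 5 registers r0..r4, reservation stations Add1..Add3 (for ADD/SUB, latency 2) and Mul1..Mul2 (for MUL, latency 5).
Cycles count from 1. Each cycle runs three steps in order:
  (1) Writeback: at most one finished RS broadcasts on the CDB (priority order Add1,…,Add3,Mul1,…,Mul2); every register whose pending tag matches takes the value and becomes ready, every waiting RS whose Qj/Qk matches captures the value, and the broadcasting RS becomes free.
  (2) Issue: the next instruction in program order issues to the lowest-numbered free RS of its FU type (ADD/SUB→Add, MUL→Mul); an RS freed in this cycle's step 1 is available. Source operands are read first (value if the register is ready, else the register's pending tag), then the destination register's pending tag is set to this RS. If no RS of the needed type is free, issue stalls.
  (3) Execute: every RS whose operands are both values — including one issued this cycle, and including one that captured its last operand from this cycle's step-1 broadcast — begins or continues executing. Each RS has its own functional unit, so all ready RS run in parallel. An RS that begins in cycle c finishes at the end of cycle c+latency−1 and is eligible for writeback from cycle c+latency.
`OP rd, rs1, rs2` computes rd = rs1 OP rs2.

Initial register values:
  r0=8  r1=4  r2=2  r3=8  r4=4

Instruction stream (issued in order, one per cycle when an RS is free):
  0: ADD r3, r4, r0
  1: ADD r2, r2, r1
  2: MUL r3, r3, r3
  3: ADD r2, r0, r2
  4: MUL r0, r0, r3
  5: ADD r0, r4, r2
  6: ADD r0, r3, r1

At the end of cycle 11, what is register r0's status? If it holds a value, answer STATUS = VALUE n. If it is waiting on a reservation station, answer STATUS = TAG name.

cycle 1: issue ADD r3<-Add1 // r0:8,r1:4,r2:2,r3:Add1,r4:4
cycle 2: issue ADD r2<-Add2 // r0:8,r1:4,r2:Add2,r3:Add1,r4:4
cycle 3: CDB Add1=12; issue MUL r3<-Mul1 // r0:8,r1:4,r2:Add2,r3:Mul1,r4:4
cycle 4: CDB Add2=6; issue ADD r2<-Add1 // r0:8,r1:4,r2:Add1,r3:Mul1,r4:4
cycle 5: issue MUL r0<-Mul2 // r0:Mul2,r1:4,r2:Add1,r3:Mul1,r4:4
cycle 6: CDB Add1=14; issue ADD r0<-Add1 // r0:Add1,r1:4,r2:14,r3:Mul1,r4:4
cycle 7: issue ADD r0<-Add2 // r0:Add2,r1:4,r2:14,r3:Mul1,r4:4
cycle 8: CDB Add1=18 // r0:Add2,r1:4,r2:14,r3:Mul1,r4:4
cycle 9: CDB Mul1=144 // r0:Add2,r1:4,r2:14,r3:144,r4:4
cycle 10: - // r0:Add2,r1:4,r2:14,r3:144,r4:4
cycle 11: CDB Add2=148 // r0:148,r1:4,r2:14,r3:144,r4:4

STATUS = VALUE 148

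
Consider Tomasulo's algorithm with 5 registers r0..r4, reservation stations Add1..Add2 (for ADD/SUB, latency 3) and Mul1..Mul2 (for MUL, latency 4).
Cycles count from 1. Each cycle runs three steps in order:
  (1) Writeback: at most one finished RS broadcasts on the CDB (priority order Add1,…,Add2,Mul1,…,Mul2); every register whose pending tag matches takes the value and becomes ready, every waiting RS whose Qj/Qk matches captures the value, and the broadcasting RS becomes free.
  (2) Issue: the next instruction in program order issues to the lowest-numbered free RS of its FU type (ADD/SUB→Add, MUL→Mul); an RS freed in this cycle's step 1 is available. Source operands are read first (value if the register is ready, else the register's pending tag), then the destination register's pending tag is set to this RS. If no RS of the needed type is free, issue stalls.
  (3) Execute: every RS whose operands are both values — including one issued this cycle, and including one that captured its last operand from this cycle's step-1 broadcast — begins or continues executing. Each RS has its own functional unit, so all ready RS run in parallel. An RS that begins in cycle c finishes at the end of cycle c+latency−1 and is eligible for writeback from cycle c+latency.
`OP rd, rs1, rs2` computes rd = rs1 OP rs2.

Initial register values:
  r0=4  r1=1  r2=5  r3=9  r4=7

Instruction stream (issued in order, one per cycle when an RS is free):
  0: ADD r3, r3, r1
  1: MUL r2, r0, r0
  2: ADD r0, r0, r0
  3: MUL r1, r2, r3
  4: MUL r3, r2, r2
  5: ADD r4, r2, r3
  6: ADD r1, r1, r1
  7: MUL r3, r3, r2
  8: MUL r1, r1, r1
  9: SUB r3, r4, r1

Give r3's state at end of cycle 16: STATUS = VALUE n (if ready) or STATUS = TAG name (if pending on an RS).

STATUS = TAG Add1

cycle 1: issue ADD r3<-Add1 // r0:4,r1:1,r2:5,r3:Add1,r4:7
cycle 2: issue MUL r2<-Mul1 // r0:4,r1:1,r2:Mul1,r3:Add1,r4:7
cycle 3: issue ADD r0<-Add2 // r0:Add2,r1:1,r2:Mul1,r3:Add1,r4:7
cycle 4: CDB Add1=10; issue MUL r1<-Mul2 // r0:Add2,r1:Mul2,r2:Mul1,r3:10,r4:7
cycle 5: stall // r0:Add2,r1:Mul2,r2:Mul1,r3:10,r4:7
cycle 6: CDB Add2=8; stall // r0:8,r1:Mul2,r2:Mul1,r3:10,r4:7
cycle 7: CDB Mul1=16; issue MUL r3<-Mul1 // r0:8,r1:Mul2,r2:16,r3:Mul1,r4:7
cycle 8: issue ADD r4<-Add1 // r0:8,r1:Mul2,r2:16,r3:Mul1,r4:Add1
cycle 9: issue ADD r1<-Add2 // r0:8,r1:Add2,r2:16,r3:Mul1,r4:Add1
cycle 10: stall // r0:8,r1:Add2,r2:16,r3:Mul1,r4:Add1
cycle 11: CDB Mul1=256; issue MUL r3<-Mul1 // r0:8,r1:Add2,r2:16,r3:Mul1,r4:Add1
cycle 12: CDB Mul2=160; issue MUL r1<-Mul2 // r0:8,r1:Mul2,r2:16,r3:Mul1,r4:Add1
cycle 13: stall // r0:8,r1:Mul2,r2:16,r3:Mul1,r4:Add1
cycle 14: CDB Add1=272; issue SUB r3<-Add1 // r0:8,r1:Mul2,r2:16,r3:Add1,r4:272
cycle 15: CDB Add2=320 // r0:8,r1:Mul2,r2:16,r3:Add1,r4:272
cycle 16: CDB Mul1=4096 // r0:8,r1:Mul2,r2:16,r3:Add1,r4:272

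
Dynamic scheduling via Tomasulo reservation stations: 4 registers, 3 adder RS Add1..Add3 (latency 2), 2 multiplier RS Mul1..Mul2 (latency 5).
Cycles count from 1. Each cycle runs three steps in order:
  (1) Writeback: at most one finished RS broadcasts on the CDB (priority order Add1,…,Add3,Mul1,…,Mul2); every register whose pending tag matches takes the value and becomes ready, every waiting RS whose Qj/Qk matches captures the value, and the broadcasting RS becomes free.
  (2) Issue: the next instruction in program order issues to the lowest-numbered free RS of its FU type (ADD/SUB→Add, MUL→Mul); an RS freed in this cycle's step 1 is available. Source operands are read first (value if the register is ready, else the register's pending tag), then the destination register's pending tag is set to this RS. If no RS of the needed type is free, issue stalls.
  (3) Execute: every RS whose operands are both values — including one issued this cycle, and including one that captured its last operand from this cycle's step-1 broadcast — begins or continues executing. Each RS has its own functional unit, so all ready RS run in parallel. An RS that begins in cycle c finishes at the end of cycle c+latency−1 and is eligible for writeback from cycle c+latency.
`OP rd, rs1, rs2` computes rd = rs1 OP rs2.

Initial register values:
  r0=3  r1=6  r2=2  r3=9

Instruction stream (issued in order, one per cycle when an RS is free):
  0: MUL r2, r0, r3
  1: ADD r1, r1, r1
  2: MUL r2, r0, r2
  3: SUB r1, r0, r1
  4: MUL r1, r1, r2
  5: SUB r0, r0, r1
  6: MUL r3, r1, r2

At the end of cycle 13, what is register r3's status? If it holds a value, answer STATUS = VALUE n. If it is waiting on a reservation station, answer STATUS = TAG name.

STATUS = TAG Mul2

cycle 1: issue MUL r2<-Mul1 // r0:3,r1:6,r2:Mul1,r3:9
cycle 2: issue ADD r1<-Add1 // r0:3,r1:Add1,r2:Mul1,r3:9
cycle 3: issue MUL r2<-Mul2 // r0:3,r1:Add1,r2:Mul2,r3:9
cycle 4: CDB Add1=12; issue SUB r1<-Add1 // r0:3,r1:Add1,r2:Mul2,r3:9
cycle 5: stall // r0:3,r1:Add1,r2:Mul2,r3:9
cycle 6: CDB Add1=-9; stall // r0:3,r1:-9,r2:Mul2,r3:9
cycle 7: CDB Mul1=27; issue MUL r1<-Mul1 // r0:3,r1:Mul1,r2:Mul2,r3:9
cycle 8: issue SUB r0<-Add1 // r0:Add1,r1:Mul1,r2:Mul2,r3:9
cycle 9: stall // r0:Add1,r1:Mul1,r2:Mul2,r3:9
cycle 10: stall // r0:Add1,r1:Mul1,r2:Mul2,r3:9
cycle 11: stall // r0:Add1,r1:Mul1,r2:Mul2,r3:9
cycle 12: CDB Mul2=81; issue MUL r3<-Mul2 // r0:Add1,r1:Mul1,r2:81,r3:Mul2
cycle 13: - // r0:Add1,r1:Mul1,r2:81,r3:Mul2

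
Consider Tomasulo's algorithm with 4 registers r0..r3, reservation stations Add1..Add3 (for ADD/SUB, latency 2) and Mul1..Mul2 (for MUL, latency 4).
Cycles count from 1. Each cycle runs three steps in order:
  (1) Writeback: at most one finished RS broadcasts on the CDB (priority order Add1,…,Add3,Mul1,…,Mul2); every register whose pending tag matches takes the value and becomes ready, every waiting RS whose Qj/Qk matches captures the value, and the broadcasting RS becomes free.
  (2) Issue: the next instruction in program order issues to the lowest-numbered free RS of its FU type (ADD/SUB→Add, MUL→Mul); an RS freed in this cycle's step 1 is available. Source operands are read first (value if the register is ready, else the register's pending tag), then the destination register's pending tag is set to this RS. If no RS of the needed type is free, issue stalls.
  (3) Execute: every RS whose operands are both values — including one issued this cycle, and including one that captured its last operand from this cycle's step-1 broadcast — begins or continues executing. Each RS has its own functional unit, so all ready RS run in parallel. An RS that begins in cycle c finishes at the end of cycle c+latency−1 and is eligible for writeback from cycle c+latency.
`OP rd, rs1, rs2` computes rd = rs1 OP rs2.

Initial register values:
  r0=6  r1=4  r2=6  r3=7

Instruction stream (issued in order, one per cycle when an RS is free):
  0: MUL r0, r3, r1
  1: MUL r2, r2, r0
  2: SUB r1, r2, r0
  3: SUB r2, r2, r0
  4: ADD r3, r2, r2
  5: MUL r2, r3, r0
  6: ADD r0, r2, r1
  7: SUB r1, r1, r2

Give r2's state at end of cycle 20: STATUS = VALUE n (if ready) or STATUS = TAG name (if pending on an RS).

STATUS = VALUE 7840

cycle 1: issue MUL r0<-Mul1 // r0:Mul1,r1:4,r2:6,r3:7
cycle 2: issue MUL r2<-Mul2 // r0:Mul1,r1:4,r2:Mul2,r3:7
cycle 3: issue SUB r1<-Add1 // r0:Mul1,r1:Add1,r2:Mul2,r3:7
cycle 4: issue SUB r2<-Add2 // r0:Mul1,r1:Add1,r2:Add2,r3:7
cycle 5: CDB Mul1=28; issue ADD r3<-Add3 // r0:28,r1:Add1,r2:Add2,r3:Add3
cycle 6: issue MUL r2<-Mul1 // r0:28,r1:Add1,r2:Mul1,r3:Add3
cycle 7: stall // r0:28,r1:Add1,r2:Mul1,r3:Add3
cycle 8: stall // r0:28,r1:Add1,r2:Mul1,r3:Add3
cycle 9: CDB Mul2=168; stall // r0:28,r1:Add1,r2:Mul1,r3:Add3
cycle 10: stall // r0:28,r1:Add1,r2:Mul1,r3:Add3
cycle 11: CDB Add1=140; issue ADD r0<-Add1 // r0:Add1,r1:140,r2:Mul1,r3:Add3
cycle 12: CDB Add2=140; issue SUB r1<-Add2 // r0:Add1,r1:Add2,r2:Mul1,r3:Add3
cycle 13: - // r0:Add1,r1:Add2,r2:Mul1,r3:Add3
cycle 14: CDB Add3=280 // r0:Add1,r1:Add2,r2:Mul1,r3:280
cycle 15: - // r0:Add1,r1:Add2,r2:Mul1,r3:280
cycle 16: - // r0:Add1,r1:Add2,r2:Mul1,r3:280
cycle 17: - // r0:Add1,r1:Add2,r2:Mul1,r3:280
cycle 18: CDB Mul1=7840 // r0:Add1,r1:Add2,r2:7840,r3:280
cycle 19: - // r0:Add1,r1:Add2,r2:7840,r3:280
cycle 20: CDB Add1=7980 // r0:7980,r1:Add2,r2:7840,r3:280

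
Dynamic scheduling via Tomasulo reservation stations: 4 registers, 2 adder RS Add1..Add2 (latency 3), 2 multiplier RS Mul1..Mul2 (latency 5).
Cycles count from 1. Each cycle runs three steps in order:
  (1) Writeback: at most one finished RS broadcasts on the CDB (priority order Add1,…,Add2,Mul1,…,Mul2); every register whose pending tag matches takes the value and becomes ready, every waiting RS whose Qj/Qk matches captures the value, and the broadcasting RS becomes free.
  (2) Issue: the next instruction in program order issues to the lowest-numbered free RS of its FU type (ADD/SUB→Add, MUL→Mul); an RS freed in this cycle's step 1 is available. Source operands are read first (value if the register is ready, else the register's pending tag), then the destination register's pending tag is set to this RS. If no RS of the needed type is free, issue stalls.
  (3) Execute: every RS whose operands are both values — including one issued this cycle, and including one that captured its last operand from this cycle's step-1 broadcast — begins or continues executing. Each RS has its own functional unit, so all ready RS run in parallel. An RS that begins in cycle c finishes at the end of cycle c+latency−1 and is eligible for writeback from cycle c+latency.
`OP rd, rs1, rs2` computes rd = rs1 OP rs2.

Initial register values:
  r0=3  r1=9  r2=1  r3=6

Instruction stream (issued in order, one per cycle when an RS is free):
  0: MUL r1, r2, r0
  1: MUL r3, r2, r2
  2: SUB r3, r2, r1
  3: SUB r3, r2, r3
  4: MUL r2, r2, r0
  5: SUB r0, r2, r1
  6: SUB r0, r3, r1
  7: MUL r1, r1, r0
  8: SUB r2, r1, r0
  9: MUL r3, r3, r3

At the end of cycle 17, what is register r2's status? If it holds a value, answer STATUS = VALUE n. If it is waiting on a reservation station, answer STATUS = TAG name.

STATUS = TAG Add1

  c1: issue MUL r1<-Mul1  regs: r0:3,r1:Mul1,r2:1,r3:6
  c2: issue MUL r3<-Mul2  regs: r0:3,r1:Mul1,r2:1,r3:Mul2
  c3: issue SUB r3<-Add1  regs: r0:3,r1:Mul1,r2:1,r3:Add1
  c4: issue SUB r3<-Add2  regs: r0:3,r1:Mul1,r2:1,r3:Add2
  c5: stall  regs: r0:3,r1:Mul1,r2:1,r3:Add2
  c6: CDB Mul1=3; issue MUL r2<-Mul1  regs: r0:3,r1:3,r2:Mul1,r3:Add2
  c7: CDB Mul2=1; stall  regs: r0:3,r1:3,r2:Mul1,r3:Add2
  c8: stall  regs: r0:3,r1:3,r2:Mul1,r3:Add2
  c9: CDB Add1=-2; issue SUB r0<-Add1  regs: r0:Add1,r1:3,r2:Mul1,r3:Add2
  c10: stall  regs: r0:Add1,r1:3,r2:Mul1,r3:Add2
  c11: CDB Mul1=3; stall  regs: r0:Add1,r1:3,r2:3,r3:Add2
  c12: CDB Add2=3; issue SUB r0<-Add2  regs: r0:Add2,r1:3,r2:3,r3:3
  c13: issue MUL r1<-Mul1  regs: r0:Add2,r1:Mul1,r2:3,r3:3
  c14: CDB Add1=0; issue SUB r2<-Add1  regs: r0:Add2,r1:Mul1,r2:Add1,r3:3
  c15: CDB Add2=0; issue MUL r3<-Mul2  regs: r0:0,r1:Mul1,r2:Add1,r3:Mul2
  c16: -  regs: r0:0,r1:Mul1,r2:Add1,r3:Mul2
  c17: -  regs: r0:0,r1:Mul1,r2:Add1,r3:Mul2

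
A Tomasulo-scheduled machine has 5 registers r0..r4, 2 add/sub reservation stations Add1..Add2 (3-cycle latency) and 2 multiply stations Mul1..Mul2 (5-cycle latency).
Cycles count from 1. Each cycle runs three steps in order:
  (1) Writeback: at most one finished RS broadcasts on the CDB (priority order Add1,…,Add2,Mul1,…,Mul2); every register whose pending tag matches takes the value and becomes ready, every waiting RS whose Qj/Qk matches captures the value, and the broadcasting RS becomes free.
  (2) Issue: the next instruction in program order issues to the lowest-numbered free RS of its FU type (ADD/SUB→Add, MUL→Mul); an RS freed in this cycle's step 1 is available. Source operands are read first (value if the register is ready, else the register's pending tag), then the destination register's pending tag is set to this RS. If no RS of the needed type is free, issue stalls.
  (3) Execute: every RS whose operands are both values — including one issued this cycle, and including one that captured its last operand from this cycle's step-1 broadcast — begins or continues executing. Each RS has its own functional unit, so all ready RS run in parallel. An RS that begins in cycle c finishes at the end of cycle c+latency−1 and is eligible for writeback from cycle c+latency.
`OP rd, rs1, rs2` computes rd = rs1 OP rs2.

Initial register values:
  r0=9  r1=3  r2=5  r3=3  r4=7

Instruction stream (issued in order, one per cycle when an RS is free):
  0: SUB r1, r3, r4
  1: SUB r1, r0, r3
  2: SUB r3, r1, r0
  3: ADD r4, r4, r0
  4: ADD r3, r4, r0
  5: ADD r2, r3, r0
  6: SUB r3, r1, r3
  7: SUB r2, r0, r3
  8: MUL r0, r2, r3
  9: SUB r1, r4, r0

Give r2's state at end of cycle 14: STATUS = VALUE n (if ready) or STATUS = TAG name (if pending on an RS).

cycle 1: issue SUB r1<-Add1 // r0:9,r1:Add1,r2:5,r3:3,r4:7
cycle 2: issue SUB r1<-Add2 // r0:9,r1:Add2,r2:5,r3:3,r4:7
cycle 3: stall // r0:9,r1:Add2,r2:5,r3:3,r4:7
cycle 4: CDB Add1=-4; issue SUB r3<-Add1 // r0:9,r1:Add2,r2:5,r3:Add1,r4:7
cycle 5: CDB Add2=6; issue ADD r4<-Add2 // r0:9,r1:6,r2:5,r3:Add1,r4:Add2
cycle 6: stall // r0:9,r1:6,r2:5,r3:Add1,r4:Add2
cycle 7: stall // r0:9,r1:6,r2:5,r3:Add1,r4:Add2
cycle 8: CDB Add1=-3; issue ADD r3<-Add1 // r0:9,r1:6,r2:5,r3:Add1,r4:Add2
cycle 9: CDB Add2=16; issue ADD r2<-Add2 // r0:9,r1:6,r2:Add2,r3:Add1,r4:16
cycle 10: stall // r0:9,r1:6,r2:Add2,r3:Add1,r4:16
cycle 11: stall // r0:9,r1:6,r2:Add2,r3:Add1,r4:16
cycle 12: CDB Add1=25; issue SUB r3<-Add1 // r0:9,r1:6,r2:Add2,r3:Add1,r4:16
cycle 13: stall // r0:9,r1:6,r2:Add2,r3:Add1,r4:16
cycle 14: stall // r0:9,r1:6,r2:Add2,r3:Add1,r4:16

STATUS = TAG Add2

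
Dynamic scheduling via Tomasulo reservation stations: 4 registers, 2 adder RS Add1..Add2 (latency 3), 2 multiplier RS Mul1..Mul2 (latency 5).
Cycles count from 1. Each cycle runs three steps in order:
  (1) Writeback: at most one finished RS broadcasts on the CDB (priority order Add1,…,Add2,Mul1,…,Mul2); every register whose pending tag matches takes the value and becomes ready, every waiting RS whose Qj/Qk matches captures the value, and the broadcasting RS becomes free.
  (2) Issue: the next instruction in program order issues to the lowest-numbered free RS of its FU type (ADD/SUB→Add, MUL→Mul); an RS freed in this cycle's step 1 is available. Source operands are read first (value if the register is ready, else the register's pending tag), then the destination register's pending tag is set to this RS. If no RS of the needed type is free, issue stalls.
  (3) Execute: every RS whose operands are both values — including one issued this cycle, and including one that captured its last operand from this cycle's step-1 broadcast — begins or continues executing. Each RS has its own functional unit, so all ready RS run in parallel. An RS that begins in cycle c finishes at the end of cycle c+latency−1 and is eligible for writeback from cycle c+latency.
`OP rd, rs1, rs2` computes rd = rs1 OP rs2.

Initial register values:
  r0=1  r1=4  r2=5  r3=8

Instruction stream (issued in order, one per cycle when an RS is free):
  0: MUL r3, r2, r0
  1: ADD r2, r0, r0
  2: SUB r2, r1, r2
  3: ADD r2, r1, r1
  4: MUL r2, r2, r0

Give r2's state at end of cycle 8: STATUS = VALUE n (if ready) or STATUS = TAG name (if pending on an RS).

STATUS = TAG Mul1

cycle 1: issue MUL r3<-Mul1 // r0:1,r1:4,r2:5,r3:Mul1
cycle 2: issue ADD r2<-Add1 // r0:1,r1:4,r2:Add1,r3:Mul1
cycle 3: issue SUB r2<-Add2 // r0:1,r1:4,r2:Add2,r3:Mul1
cycle 4: stall // r0:1,r1:4,r2:Add2,r3:Mul1
cycle 5: CDB Add1=2; issue ADD r2<-Add1 // r0:1,r1:4,r2:Add1,r3:Mul1
cycle 6: CDB Mul1=5; issue MUL r2<-Mul1 // r0:1,r1:4,r2:Mul1,r3:5
cycle 7: - // r0:1,r1:4,r2:Mul1,r3:5
cycle 8: CDB Add1=8 // r0:1,r1:4,r2:Mul1,r3:5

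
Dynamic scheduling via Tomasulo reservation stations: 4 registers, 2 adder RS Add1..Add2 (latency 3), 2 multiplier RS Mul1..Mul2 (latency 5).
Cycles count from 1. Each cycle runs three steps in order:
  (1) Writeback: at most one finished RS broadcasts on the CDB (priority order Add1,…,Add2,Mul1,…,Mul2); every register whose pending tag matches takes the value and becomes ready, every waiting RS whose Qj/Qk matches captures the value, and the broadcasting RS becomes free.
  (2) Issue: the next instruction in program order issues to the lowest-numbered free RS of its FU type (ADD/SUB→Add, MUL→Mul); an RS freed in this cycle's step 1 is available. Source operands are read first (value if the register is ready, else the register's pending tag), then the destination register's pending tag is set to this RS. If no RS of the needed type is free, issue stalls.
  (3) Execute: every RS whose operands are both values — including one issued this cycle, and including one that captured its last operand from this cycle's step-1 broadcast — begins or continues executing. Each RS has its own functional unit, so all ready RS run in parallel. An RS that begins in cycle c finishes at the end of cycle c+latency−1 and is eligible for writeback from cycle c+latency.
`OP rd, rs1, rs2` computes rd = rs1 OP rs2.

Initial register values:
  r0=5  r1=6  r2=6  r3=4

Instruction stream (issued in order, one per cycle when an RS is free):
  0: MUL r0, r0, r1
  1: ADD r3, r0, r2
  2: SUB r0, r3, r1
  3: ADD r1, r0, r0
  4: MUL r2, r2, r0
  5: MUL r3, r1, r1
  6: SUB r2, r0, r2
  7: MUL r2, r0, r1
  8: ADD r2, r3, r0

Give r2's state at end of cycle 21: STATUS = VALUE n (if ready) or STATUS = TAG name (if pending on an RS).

cycle 1: issue MUL r0<-Mul1 // r0:Mul1,r1:6,r2:6,r3:4
cycle 2: issue ADD r3<-Add1 // r0:Mul1,r1:6,r2:6,r3:Add1
cycle 3: issue SUB r0<-Add2 // r0:Add2,r1:6,r2:6,r3:Add1
cycle 4: stall // r0:Add2,r1:6,r2:6,r3:Add1
cycle 5: stall // r0:Add2,r1:6,r2:6,r3:Add1
cycle 6: CDB Mul1=30; stall // r0:Add2,r1:6,r2:6,r3:Add1
cycle 7: stall // r0:Add2,r1:6,r2:6,r3:Add1
cycle 8: stall // r0:Add2,r1:6,r2:6,r3:Add1
cycle 9: CDB Add1=36; issue ADD r1<-Add1 // r0:Add2,r1:Add1,r2:6,r3:36
cycle 10: issue MUL r2<-Mul1 // r0:Add2,r1:Add1,r2:Mul1,r3:36
cycle 11: issue MUL r3<-Mul2 // r0:Add2,r1:Add1,r2:Mul1,r3:Mul2
cycle 12: CDB Add2=30; issue SUB r2<-Add2 // r0:30,r1:Add1,r2:Add2,r3:Mul2
cycle 13: stall // r0:30,r1:Add1,r2:Add2,r3:Mul2
cycle 14: stall // r0:30,r1:Add1,r2:Add2,r3:Mul2
cycle 15: CDB Add1=60; stall // r0:30,r1:60,r2:Add2,r3:Mul2
cycle 16: stall // r0:30,r1:60,r2:Add2,r3:Mul2
cycle 17: CDB Mul1=180; issue MUL r2<-Mul1 // r0:30,r1:60,r2:Mul1,r3:Mul2
cycle 18: issue ADD r2<-Add1 // r0:30,r1:60,r2:Add1,r3:Mul2
cycle 19: - // r0:30,r1:60,r2:Add1,r3:Mul2
cycle 20: CDB Add2=-150 // r0:30,r1:60,r2:Add1,r3:Mul2
cycle 21: CDB Mul2=3600 // r0:30,r1:60,r2:Add1,r3:3600

STATUS = TAG Add1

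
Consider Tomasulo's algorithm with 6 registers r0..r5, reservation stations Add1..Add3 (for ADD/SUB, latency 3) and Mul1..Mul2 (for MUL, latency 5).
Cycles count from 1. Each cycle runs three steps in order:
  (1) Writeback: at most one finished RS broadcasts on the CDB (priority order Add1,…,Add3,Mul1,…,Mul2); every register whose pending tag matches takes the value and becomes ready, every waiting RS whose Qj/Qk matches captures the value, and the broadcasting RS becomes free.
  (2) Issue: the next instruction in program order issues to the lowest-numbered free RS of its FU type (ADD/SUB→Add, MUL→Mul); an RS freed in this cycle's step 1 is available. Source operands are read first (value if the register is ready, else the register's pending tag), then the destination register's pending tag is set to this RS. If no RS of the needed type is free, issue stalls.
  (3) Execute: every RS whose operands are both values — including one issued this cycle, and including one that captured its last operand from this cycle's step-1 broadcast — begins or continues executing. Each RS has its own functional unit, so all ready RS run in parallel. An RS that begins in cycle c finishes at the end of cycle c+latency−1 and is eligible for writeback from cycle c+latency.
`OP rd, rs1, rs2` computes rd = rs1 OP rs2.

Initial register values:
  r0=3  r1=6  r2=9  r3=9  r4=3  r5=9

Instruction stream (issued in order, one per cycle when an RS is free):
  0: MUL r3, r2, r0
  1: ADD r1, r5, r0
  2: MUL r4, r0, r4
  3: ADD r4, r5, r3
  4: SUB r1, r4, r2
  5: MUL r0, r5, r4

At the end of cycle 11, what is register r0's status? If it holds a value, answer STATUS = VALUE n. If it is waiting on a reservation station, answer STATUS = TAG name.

c1: issue MUL r3<-Mul1 | r0:3,r1:6,r2:9,r3:Mul1,r4:3,r5:9
c2: issue ADD r1<-Add1 | r0:3,r1:Add1,r2:9,r3:Mul1,r4:3,r5:9
c3: issue MUL r4<-Mul2 | r0:3,r1:Add1,r2:9,r3:Mul1,r4:Mul2,r5:9
c4: issue ADD r4<-Add2 | r0:3,r1:Add1,r2:9,r3:Mul1,r4:Add2,r5:9
c5: CDB Add1=12; issue SUB r1<-Add1 | r0:3,r1:Add1,r2:9,r3:Mul1,r4:Add2,r5:9
c6: CDB Mul1=27; issue MUL r0<-Mul1 | r0:Mul1,r1:Add1,r2:9,r3:27,r4:Add2,r5:9
c7: - | r0:Mul1,r1:Add1,r2:9,r3:27,r4:Add2,r5:9
c8: CDB Mul2=9 | r0:Mul1,r1:Add1,r2:9,r3:27,r4:Add2,r5:9
c9: CDB Add2=36 | r0:Mul1,r1:Add1,r2:9,r3:27,r4:36,r5:9
c10: - | r0:Mul1,r1:Add1,r2:9,r3:27,r4:36,r5:9
c11: - | r0:Mul1,r1:Add1,r2:9,r3:27,r4:36,r5:9

STATUS = TAG Mul1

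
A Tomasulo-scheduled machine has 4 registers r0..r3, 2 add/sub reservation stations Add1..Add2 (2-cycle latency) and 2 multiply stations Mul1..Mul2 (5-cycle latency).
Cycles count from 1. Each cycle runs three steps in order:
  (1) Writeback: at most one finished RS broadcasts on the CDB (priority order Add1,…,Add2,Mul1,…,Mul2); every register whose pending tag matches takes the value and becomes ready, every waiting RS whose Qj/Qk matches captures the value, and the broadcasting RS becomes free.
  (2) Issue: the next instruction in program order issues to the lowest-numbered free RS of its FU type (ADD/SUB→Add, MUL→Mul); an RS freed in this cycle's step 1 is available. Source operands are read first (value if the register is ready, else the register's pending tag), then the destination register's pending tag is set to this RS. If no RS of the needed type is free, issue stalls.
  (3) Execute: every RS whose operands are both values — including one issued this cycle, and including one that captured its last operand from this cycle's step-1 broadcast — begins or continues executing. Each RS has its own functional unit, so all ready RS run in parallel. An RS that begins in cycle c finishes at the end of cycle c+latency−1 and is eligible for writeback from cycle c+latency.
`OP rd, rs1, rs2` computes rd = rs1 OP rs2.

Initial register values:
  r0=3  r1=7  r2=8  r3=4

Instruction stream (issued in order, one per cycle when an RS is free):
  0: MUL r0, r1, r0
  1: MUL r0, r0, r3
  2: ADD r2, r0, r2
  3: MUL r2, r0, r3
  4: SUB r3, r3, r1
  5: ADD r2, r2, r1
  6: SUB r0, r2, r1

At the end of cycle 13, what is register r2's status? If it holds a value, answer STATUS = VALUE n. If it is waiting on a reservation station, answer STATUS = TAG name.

STATUS = TAG Add2

  c1: issue MUL r0<-Mul1  regs: r0:Mul1,r1:7,r2:8,r3:4
  c2: issue MUL r0<-Mul2  regs: r0:Mul2,r1:7,r2:8,r3:4
  c3: issue ADD r2<-Add1  regs: r0:Mul2,r1:7,r2:Add1,r3:4
  c4: stall  regs: r0:Mul2,r1:7,r2:Add1,r3:4
  c5: stall  regs: r0:Mul2,r1:7,r2:Add1,r3:4
  c6: CDB Mul1=21; issue MUL r2<-Mul1  regs: r0:Mul2,r1:7,r2:Mul1,r3:4
  c7: issue SUB r3<-Add2  regs: r0:Mul2,r1:7,r2:Mul1,r3:Add2
  c8: stall  regs: r0:Mul2,r1:7,r2:Mul1,r3:Add2
  c9: CDB Add2=-3; issue ADD r2<-Add2  regs: r0:Mul2,r1:7,r2:Add2,r3:-3
  c10: stall  regs: r0:Mul2,r1:7,r2:Add2,r3:-3
  c11: CDB Mul2=84; stall  regs: r0:84,r1:7,r2:Add2,r3:-3
  c12: stall  regs: r0:84,r1:7,r2:Add2,r3:-3
  c13: CDB Add1=92; issue SUB r0<-Add1  regs: r0:Add1,r1:7,r2:Add2,r3:-3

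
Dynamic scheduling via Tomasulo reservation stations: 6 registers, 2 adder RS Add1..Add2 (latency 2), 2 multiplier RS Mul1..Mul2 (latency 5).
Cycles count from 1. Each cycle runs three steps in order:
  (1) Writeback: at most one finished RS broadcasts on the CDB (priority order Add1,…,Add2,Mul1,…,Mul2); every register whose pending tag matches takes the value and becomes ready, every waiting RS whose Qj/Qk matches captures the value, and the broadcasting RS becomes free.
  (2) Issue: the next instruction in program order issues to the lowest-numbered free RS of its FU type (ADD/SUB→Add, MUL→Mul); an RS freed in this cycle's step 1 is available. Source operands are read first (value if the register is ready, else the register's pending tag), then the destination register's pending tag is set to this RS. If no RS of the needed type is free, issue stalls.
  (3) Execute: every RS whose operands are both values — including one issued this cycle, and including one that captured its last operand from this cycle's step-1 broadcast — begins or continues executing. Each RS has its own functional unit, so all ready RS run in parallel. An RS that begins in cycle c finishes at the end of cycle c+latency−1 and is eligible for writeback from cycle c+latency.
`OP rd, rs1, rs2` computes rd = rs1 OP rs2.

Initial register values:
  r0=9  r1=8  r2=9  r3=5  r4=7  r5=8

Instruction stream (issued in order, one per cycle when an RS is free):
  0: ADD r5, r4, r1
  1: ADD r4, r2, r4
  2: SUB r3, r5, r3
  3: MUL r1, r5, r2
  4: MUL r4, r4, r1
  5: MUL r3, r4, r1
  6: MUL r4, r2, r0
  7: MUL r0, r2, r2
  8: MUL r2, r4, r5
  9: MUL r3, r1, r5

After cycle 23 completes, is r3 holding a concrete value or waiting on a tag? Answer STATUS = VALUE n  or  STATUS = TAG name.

STATUS = VALUE 291600

  c1: issue ADD r5<-Add1  regs: r0:9,r1:8,r2:9,r3:5,r4:7,r5:Add1
  c2: issue ADD r4<-Add2  regs: r0:9,r1:8,r2:9,r3:5,r4:Add2,r5:Add1
  c3: CDB Add1=15; issue SUB r3<-Add1  regs: r0:9,r1:8,r2:9,r3:Add1,r4:Add2,r5:15
  c4: CDB Add2=16; issue MUL r1<-Mul1  regs: r0:9,r1:Mul1,r2:9,r3:Add1,r4:16,r5:15
  c5: CDB Add1=10; issue MUL r4<-Mul2  regs: r0:9,r1:Mul1,r2:9,r3:10,r4:Mul2,r5:15
  c6: stall  regs: r0:9,r1:Mul1,r2:9,r3:10,r4:Mul2,r5:15
  c7: stall  regs: r0:9,r1:Mul1,r2:9,r3:10,r4:Mul2,r5:15
  c8: stall  regs: r0:9,r1:Mul1,r2:9,r3:10,r4:Mul2,r5:15
  c9: CDB Mul1=135; issue MUL r3<-Mul1  regs: r0:9,r1:135,r2:9,r3:Mul1,r4:Mul2,r5:15
  c10: stall  regs: r0:9,r1:135,r2:9,r3:Mul1,r4:Mul2,r5:15
  c11: stall  regs: r0:9,r1:135,r2:9,r3:Mul1,r4:Mul2,r5:15
  c12: stall  regs: r0:9,r1:135,r2:9,r3:Mul1,r4:Mul2,r5:15
  c13: stall  regs: r0:9,r1:135,r2:9,r3:Mul1,r4:Mul2,r5:15
  c14: CDB Mul2=2160; issue MUL r4<-Mul2  regs: r0:9,r1:135,r2:9,r3:Mul1,r4:Mul2,r5:15
  c15: stall  regs: r0:9,r1:135,r2:9,r3:Mul1,r4:Mul2,r5:15
  c16: stall  regs: r0:9,r1:135,r2:9,r3:Mul1,r4:Mul2,r5:15
  c17: stall  regs: r0:9,r1:135,r2:9,r3:Mul1,r4:Mul2,r5:15
  c18: stall  regs: r0:9,r1:135,r2:9,r3:Mul1,r4:Mul2,r5:15
  c19: CDB Mul1=291600; issue MUL r0<-Mul1  regs: r0:Mul1,r1:135,r2:9,r3:291600,r4:Mul2,r5:15
  c20: CDB Mul2=81; issue MUL r2<-Mul2  regs: r0:Mul1,r1:135,r2:Mul2,r3:291600,r4:81,r5:15
  c21: stall  regs: r0:Mul1,r1:135,r2:Mul2,r3:291600,r4:81,r5:15
  c22: stall  regs: r0:Mul1,r1:135,r2:Mul2,r3:291600,r4:81,r5:15
  c23: stall  regs: r0:Mul1,r1:135,r2:Mul2,r3:291600,r4:81,r5:15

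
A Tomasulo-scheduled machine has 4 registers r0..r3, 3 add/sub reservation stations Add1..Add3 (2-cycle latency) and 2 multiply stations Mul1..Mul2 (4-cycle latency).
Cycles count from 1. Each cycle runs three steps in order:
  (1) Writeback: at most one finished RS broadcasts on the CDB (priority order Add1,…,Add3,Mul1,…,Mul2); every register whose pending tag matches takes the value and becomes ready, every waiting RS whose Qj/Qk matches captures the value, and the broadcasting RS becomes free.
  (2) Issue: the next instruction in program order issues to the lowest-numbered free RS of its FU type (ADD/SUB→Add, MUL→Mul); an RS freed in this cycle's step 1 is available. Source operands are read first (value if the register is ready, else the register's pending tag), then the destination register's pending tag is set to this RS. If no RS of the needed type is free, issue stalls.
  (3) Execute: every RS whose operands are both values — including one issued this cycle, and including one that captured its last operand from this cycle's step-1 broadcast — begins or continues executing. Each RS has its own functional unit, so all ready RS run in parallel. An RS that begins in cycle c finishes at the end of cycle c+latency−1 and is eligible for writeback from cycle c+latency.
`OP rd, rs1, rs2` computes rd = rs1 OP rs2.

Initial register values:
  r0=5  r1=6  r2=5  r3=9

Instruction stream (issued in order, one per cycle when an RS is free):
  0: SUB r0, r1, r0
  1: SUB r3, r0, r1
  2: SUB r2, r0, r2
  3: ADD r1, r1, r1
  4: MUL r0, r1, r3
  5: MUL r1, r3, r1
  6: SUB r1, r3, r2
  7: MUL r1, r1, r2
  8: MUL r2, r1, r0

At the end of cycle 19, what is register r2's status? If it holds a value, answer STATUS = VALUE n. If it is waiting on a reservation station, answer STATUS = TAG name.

cycle 1: issue SUB r0<-Add1 // r0:Add1,r1:6,r2:5,r3:9
cycle 2: issue SUB r3<-Add2 // r0:Add1,r1:6,r2:5,r3:Add2
cycle 3: CDB Add1=1; issue SUB r2<-Add1 // r0:1,r1:6,r2:Add1,r3:Add2
cycle 4: issue ADD r1<-Add3 // r0:1,r1:Add3,r2:Add1,r3:Add2
cycle 5: CDB Add1=-4; issue MUL r0<-Mul1 // r0:Mul1,r1:Add3,r2:-4,r3:Add2
cycle 6: CDB Add2=-5; issue MUL r1<-Mul2 // r0:Mul1,r1:Mul2,r2:-4,r3:-5
cycle 7: CDB Add3=12; issue SUB r1<-Add1 // r0:Mul1,r1:Add1,r2:-4,r3:-5
cycle 8: stall // r0:Mul1,r1:Add1,r2:-4,r3:-5
cycle 9: CDB Add1=-1; stall // r0:Mul1,r1:-1,r2:-4,r3:-5
cycle 10: stall // r0:Mul1,r1:-1,r2:-4,r3:-5
cycle 11: CDB Mul1=-60; issue MUL r1<-Mul1 // r0:-60,r1:Mul1,r2:-4,r3:-5
cycle 12: CDB Mul2=-60; issue MUL r2<-Mul2 // r0:-60,r1:Mul1,r2:Mul2,r3:-5
cycle 13: - // r0:-60,r1:Mul1,r2:Mul2,r3:-5
cycle 14: - // r0:-60,r1:Mul1,r2:Mul2,r3:-5
cycle 15: CDB Mul1=4 // r0:-60,r1:4,r2:Mul2,r3:-5
cycle 16: - // r0:-60,r1:4,r2:Mul2,r3:-5
cycle 17: - // r0:-60,r1:4,r2:Mul2,r3:-5
cycle 18: - // r0:-60,r1:4,r2:Mul2,r3:-5
cycle 19: CDB Mul2=-240 // r0:-60,r1:4,r2:-240,r3:-5

STATUS = VALUE -240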